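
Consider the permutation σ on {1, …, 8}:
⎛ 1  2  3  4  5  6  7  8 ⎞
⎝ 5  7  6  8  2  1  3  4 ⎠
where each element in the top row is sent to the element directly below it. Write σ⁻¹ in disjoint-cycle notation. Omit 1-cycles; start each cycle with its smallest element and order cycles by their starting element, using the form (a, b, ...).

The cycle decomposition of σ is (1, 5, 2, 7, 3, 6)(4, 8).
The inverse reverses every cycle; in canonical form, σ⁻¹ = (1, 6, 3, 7, 2, 5)(4, 8).

(1, 6, 3, 7, 2, 5)(4, 8)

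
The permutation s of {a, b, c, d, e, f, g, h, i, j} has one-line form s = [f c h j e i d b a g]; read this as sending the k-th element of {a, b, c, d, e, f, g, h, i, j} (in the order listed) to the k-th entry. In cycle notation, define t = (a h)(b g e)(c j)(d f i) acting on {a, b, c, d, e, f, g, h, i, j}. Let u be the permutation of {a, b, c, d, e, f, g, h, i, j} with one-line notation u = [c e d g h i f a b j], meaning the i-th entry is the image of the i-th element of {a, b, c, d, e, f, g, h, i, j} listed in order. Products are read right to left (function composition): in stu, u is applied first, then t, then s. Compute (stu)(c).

Apply the permutations in order: u(c) = d, then t(d) = f, then s(f) = i. So (stu)(c) = i.

i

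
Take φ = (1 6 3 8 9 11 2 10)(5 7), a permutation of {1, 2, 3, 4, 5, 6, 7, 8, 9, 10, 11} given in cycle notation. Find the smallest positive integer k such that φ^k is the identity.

8

The disjoint cycles have lengths 8, 2, 1.
The order is lcm(8, 2) = 8.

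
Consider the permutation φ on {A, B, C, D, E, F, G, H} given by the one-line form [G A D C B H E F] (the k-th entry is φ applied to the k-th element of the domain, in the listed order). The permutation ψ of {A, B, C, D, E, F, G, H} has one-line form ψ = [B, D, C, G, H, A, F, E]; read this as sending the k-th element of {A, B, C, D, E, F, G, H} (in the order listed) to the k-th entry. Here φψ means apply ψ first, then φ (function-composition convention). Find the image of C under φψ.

(φψ)(C) = φ(ψ(C)). ψ(C) = C, then φ(C) = D. So (φψ)(C) = D.

D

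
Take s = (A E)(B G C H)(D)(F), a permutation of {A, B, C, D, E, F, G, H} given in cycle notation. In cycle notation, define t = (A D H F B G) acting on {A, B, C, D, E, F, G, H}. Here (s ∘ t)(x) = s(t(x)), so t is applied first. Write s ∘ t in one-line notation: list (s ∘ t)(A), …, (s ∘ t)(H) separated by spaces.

(s ∘ t)(x) = s(t(x)). Computing each image: s(t(A)) = s(D) = D, s(t(B)) = s(G) = C, s(t(C)) = s(C) = H, s(t(D)) = s(H) = B, s(t(E)) = s(E) = A, s(t(F)) = s(B) = G, s(t(G)) = s(A) = E, s(t(H)) = s(F) = F.
Hence s ∘ t = [D C H B A G E F].

D C H B A G E F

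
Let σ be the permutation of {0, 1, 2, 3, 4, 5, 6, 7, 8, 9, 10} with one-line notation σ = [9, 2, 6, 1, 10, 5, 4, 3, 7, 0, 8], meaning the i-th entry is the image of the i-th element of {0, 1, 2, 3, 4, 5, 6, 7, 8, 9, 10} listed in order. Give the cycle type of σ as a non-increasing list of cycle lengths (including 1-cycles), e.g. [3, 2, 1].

[8, 2, 1]

The disjoint cycles are (0 9)(1 2 6 4 10 8 7 3)(5), with lengths 8, 2, 1 in non-increasing order.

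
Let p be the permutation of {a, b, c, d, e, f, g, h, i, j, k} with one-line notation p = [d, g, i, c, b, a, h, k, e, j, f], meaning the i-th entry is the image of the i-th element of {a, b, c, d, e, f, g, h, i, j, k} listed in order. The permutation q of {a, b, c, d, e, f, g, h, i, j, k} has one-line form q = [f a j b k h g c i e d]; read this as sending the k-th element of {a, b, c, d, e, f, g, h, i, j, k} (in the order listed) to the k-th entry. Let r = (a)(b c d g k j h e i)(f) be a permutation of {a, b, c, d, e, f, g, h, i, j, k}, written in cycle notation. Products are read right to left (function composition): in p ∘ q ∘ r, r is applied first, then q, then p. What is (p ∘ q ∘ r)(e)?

e

(p ∘ q ∘ r)(e) = p(q(r(e))). r(e) = i, then q(i) = i, then p(i) = e, so the result is e.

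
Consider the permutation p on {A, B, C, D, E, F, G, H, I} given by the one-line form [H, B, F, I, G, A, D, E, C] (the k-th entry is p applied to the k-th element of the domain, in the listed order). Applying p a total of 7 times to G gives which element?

E

Tracing G → D → … returns to G after 8 steps, so G lies in an 8-cycle (A H E G D I C F).
Stepping 7 places around the cycle: G → D → I → C → F → A → H → E.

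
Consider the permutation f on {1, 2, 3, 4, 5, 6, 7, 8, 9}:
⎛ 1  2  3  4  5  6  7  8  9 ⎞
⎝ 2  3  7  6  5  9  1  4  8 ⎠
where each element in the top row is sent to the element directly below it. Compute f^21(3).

7

Tracing 3 → 7 → … returns to 3 after 4 steps, so 3 lies in a 4-cycle (1 2 3 7).
Powers repeat with period 4 on this cycle, and 21 mod 4 = 1, so f^21(3) = f^1(3).
Stepping 1 place around the cycle: 3 → 7.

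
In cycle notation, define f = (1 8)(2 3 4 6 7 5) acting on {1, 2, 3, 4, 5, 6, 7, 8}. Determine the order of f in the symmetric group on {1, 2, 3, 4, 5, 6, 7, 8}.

The disjoint cycles have lengths 6, 2.
The order is lcm(6, 2) = 6.

6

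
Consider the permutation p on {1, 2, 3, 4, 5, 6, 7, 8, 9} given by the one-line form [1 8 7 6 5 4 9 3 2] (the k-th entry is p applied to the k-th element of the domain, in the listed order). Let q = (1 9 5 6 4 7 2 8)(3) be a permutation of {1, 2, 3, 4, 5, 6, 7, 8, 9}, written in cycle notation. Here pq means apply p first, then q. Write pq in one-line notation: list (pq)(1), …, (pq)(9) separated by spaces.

For each element, apply p then q: 1 → 1 → 9; 2 → 8 → 1; 3 → 7 → 2; 4 → 6 → 4; 5 → 5 → 6; 6 → 4 → 7; 7 → 9 → 5; 8 → 3 → 3; 9 → 2 → 8.
Collecting the images, pq = [9 1 2 4 6 7 5 3 8].

9 1 2 4 6 7 5 3 8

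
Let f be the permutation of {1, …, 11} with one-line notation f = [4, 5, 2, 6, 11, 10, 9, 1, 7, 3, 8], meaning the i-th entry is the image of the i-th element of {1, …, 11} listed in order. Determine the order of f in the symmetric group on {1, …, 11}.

18

The disjoint-cycle form of f has cycle lengths 9, 2.
Since disjoint cycles commute, ord(f) = lcm(9, 2) = 18.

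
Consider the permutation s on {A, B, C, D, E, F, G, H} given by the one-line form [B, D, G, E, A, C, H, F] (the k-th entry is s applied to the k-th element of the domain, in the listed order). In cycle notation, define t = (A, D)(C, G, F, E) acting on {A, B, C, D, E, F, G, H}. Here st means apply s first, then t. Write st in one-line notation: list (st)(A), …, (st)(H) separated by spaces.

B A F C D G H E

Chase each element through s then t: A → B → B; B → D → A; C → G → F; D → E → C; E → A → D; F → C → G; G → H → H; H → F → E.
Collecting the images, st = [B A F C D G H E].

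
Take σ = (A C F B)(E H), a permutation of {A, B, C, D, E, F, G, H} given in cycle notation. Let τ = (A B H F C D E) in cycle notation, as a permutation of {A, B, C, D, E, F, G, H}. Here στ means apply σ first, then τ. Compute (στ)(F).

(στ)(F) = τ(σ(F)). σ(F) = B, then τ(B) = H. So (στ)(F) = H.

H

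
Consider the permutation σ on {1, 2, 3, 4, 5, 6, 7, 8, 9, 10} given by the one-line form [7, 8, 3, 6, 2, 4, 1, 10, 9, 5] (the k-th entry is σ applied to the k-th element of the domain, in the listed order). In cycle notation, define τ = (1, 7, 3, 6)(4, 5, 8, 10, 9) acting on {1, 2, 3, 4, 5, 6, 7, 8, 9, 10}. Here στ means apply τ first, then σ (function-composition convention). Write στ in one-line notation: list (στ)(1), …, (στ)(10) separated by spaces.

For each element, apply τ then σ: 1 → 7 → 1; 2 → 2 → 8; 3 → 6 → 4; 4 → 5 → 2; 5 → 8 → 10; 6 → 1 → 7; 7 → 3 → 3; 8 → 10 → 5; 9 → 4 → 6; 10 → 9 → 9.
So στ in one-line form is 1 8 4 2 10 7 3 5 6 9.

1 8 4 2 10 7 3 5 6 9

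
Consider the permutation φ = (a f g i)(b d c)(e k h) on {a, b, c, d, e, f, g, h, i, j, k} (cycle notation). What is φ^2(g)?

g lies in the 4-cycle (a f g i).
Advancing 2 steps from g: g → i → a.

a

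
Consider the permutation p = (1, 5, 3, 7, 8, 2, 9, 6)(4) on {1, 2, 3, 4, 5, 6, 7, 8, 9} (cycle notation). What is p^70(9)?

9 lies in the 8-cycle (1, 5, 3, 7, 8, 2, 9, 6).
Powers repeat with period 8 on this cycle, and 70 mod 8 = 6, so p^70(9) = p^6(9).
Advancing 6 steps from 9: 9 → 6 → 1 → 5 → 3 → 7 → 8.

8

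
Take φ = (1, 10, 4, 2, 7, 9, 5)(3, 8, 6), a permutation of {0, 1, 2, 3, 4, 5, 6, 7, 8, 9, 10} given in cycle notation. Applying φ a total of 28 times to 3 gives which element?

3 lies in the 3-cycle (3, 8, 6).
Powers repeat with period 3 on this cycle, and 28 mod 3 = 1, so φ^28(3) = φ^1(3).
Stepping 1 place around the cycle: 3 → 8.

8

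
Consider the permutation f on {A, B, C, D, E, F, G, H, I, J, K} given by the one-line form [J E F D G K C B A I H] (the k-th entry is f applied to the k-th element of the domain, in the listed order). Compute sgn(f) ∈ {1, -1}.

In disjoint-cycle form the cycle lengths are 7, 3, 1.
A cycle of length ℓ contributes ℓ−1 transpositions, so f is a product of 6 + 2 = 8 transpositions — even.

1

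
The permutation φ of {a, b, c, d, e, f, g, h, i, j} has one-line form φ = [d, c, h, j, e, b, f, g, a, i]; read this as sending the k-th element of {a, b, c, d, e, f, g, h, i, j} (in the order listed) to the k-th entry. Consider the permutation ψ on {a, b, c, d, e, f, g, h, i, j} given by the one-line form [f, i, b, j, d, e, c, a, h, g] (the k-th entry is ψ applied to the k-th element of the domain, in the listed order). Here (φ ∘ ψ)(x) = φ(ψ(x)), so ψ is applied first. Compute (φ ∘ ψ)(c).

c

First apply ψ: ψ(c) = b, then φ(b) = c. Thus (φ ∘ ψ)(c) = c.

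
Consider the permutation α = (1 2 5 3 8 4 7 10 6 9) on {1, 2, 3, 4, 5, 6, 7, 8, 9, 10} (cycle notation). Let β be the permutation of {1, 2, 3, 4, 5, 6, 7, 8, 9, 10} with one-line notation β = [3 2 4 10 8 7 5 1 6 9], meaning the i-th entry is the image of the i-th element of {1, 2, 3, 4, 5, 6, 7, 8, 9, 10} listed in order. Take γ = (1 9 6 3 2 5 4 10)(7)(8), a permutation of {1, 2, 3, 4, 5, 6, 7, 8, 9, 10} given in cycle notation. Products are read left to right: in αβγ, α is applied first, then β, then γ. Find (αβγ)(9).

(αβγ)(9) = γ(β(α(9))). α(9) = 1, then β(1) = 3, then γ(3) = 2, so the result is 2.

2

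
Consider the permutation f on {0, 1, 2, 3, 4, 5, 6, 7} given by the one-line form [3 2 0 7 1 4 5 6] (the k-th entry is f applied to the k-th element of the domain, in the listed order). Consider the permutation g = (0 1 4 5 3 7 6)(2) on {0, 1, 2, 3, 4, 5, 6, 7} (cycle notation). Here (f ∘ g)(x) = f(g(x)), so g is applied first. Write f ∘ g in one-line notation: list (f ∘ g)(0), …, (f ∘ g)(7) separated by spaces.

Chase each element through g then f: 0 → 1 → 2; 1 → 4 → 1; 2 → 2 → 0; 3 → 7 → 6; 4 → 5 → 4; 5 → 3 → 7; 6 → 0 → 3; 7 → 6 → 5.
So f ∘ g in one-line form is 2 1 0 6 4 7 3 5.

2 1 0 6 4 7 3 5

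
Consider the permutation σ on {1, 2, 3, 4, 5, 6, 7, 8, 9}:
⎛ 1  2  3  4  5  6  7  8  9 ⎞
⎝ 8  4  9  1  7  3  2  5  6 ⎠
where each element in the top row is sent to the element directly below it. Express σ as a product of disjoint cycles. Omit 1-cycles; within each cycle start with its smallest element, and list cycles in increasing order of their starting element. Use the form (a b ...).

(1 8 5 7 2 4)(3 9 6)

From 1: 1 → 8 → 5 → 7 → 2 → 4 → 1, closing the cycle (1 8 5 7 2 4).
Repeating from the next unused element and collecting all non-trivial cycles gives (1 8 5 7 2 4)(3 9 6).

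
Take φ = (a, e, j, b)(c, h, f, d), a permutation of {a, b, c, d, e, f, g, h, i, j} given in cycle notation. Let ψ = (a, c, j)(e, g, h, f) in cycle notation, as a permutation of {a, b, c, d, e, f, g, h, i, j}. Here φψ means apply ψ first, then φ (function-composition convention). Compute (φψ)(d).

c

First apply ψ: ψ(d) = d, then φ(d) = c. Thus (φψ)(d) = c.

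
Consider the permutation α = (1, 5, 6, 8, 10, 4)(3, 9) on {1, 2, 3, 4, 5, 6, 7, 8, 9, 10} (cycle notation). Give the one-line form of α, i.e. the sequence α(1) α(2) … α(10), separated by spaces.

Image by image: 1↦5, 2↦2, 3↦9, 4↦1, 5↦6, 6↦8, 7↦7, 8↦10, 9↦3, 10↦4.
Listing these in domain order gives 5 2 9 1 6 8 7 10 3 4.

5 2 9 1 6 8 7 10 3 4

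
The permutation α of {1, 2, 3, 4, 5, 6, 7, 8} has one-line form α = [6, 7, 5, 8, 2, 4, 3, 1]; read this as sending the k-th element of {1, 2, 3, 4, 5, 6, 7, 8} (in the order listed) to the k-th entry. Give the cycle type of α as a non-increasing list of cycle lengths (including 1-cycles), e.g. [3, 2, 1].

The disjoint cycles are (1 6 4 8)(2 7 3 5), with lengths 4, 4 in non-increasing order.

[4, 4]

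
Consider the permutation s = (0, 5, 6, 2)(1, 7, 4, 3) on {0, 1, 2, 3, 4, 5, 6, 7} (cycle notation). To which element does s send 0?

0 appears in (0, 5, 6, 2); the next entry (wrapping around) is 5.

5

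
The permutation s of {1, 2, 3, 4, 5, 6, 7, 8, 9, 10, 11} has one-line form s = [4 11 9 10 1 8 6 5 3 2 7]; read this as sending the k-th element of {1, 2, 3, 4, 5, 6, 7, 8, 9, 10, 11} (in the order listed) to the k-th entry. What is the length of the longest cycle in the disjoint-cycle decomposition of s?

Decomposing into disjoint cycles gives (1 4 10 2 11 7 6 8 5)(3 9); the longest has length 9.

9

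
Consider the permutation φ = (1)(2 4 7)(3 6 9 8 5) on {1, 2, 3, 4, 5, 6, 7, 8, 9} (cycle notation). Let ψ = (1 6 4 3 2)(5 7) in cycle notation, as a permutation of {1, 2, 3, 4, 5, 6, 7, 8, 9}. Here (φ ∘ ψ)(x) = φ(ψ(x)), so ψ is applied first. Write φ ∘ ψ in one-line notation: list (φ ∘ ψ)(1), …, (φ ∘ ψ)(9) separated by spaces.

9 1 4 6 2 7 3 5 8

(φ ∘ ψ)(x) = φ(ψ(x)). Computing each image: φ(ψ(1)) = φ(6) = 9, φ(ψ(2)) = φ(1) = 1, φ(ψ(3)) = φ(2) = 4, φ(ψ(4)) = φ(3) = 6, φ(ψ(5)) = φ(7) = 2, φ(ψ(6)) = φ(4) = 7, φ(ψ(7)) = φ(5) = 3, φ(ψ(8)) = φ(8) = 5, φ(ψ(9)) = φ(9) = 8.
Hence φ ∘ ψ = [9 1 4 6 2 7 3 5 8].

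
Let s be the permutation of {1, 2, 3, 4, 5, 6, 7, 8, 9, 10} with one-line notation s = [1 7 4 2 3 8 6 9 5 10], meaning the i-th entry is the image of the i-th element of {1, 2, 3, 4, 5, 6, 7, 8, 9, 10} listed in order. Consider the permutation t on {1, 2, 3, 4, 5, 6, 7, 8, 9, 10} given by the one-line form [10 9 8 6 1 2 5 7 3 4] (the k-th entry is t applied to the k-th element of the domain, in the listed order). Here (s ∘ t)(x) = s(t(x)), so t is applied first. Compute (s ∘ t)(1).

t(1) = 10, then s(10) = 10; composing gives (s ∘ t)(1) = 10.

10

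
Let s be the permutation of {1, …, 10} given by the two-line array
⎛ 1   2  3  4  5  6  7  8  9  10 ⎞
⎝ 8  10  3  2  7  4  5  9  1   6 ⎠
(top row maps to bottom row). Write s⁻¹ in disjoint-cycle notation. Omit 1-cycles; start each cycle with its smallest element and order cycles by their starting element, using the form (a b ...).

(1 9 8)(2 4 6 10)(5 7)

First write s in disjoint cycles: (1 8 9)(2 10 6 4)(5 7).
The inverse reverses every cycle; in canonical form, s⁻¹ = (1 9 8)(2 4 6 10)(5 7).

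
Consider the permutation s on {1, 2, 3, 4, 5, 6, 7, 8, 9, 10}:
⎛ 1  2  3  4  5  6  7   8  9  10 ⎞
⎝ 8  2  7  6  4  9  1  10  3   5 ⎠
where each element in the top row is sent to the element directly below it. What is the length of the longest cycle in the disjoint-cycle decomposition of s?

9

Decomposing into disjoint cycles gives (1 8 10 5 4 6 9 3 7); the longest has length 9.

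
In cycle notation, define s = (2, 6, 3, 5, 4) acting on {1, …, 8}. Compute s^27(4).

4 lies in the 5-cycle (2, 6, 3, 5, 4).
Since the cycle has length 5, s^27 acts on it the same as s^2 (27 mod 5 = 2).
Stepping 2 places around the cycle: 4 → 2 → 6.

6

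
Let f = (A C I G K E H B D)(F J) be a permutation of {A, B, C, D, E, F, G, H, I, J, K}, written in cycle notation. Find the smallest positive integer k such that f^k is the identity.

The disjoint cycles have lengths 9, 2.
The order of f is the least common multiple of its cycle lengths: lcm(9, 2) = 18.

18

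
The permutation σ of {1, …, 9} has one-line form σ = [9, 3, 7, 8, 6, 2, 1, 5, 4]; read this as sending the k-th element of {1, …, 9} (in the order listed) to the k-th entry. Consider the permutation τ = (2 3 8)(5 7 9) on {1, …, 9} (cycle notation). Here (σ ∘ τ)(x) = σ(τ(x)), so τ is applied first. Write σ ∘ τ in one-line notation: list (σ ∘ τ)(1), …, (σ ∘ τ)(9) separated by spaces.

For each element, apply τ then σ: 1 → 1 → 9; 2 → 3 → 7; 3 → 8 → 5; 4 → 4 → 8; 5 → 7 → 1; 6 → 6 → 2; 7 → 9 → 4; 8 → 2 → 3; 9 → 5 → 6.
Collecting the images, σ ∘ τ = [9 7 5 8 1 2 4 3 6].

9 7 5 8 1 2 4 3 6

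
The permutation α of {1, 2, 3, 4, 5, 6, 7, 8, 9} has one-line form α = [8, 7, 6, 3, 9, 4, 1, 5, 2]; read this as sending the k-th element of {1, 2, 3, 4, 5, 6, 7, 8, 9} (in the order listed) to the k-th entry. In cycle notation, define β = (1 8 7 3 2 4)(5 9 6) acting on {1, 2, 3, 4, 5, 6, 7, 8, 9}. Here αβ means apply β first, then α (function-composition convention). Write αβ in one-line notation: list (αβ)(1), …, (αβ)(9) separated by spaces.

Chase each element through β then α: 1 → 8 → 5; 2 → 4 → 3; 3 → 2 → 7; 4 → 1 → 8; 5 → 9 → 2; 6 → 5 → 9; 7 → 3 → 6; 8 → 7 → 1; 9 → 6 → 4.
Collecting the images, αβ = [5 3 7 8 2 9 6 1 4].

5 3 7 8 2 9 6 1 4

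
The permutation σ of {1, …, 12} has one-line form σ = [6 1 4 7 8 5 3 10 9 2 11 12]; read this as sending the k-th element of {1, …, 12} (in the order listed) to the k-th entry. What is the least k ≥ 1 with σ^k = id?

Decomposing into disjoint cycles gives cycle lengths 6, 3, 1, 1, 1.
Since disjoint cycles commute, ord(σ) = lcm(6, 3) = 6.

6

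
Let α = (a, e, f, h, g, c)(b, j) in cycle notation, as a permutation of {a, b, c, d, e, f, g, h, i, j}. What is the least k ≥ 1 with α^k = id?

The cycle type of α is (6, 2, 1, 1).
Since disjoint cycles commute, ord(α) = lcm(6, 2) = 6.

6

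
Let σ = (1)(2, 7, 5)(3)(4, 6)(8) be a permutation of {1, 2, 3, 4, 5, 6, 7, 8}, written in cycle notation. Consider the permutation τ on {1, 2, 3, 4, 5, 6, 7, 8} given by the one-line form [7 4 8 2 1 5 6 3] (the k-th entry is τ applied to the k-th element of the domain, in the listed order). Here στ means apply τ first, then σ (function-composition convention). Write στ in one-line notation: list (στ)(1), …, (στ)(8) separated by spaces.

(στ)(x) = σ(τ(x)). Computing each image: σ(τ(1)) = σ(7) = 5, σ(τ(2)) = σ(4) = 6, σ(τ(3)) = σ(8) = 8, σ(τ(4)) = σ(2) = 7, σ(τ(5)) = σ(1) = 1, σ(τ(6)) = σ(5) = 2, σ(τ(7)) = σ(6) = 4, σ(τ(8)) = σ(3) = 3.
Hence στ = [5 6 8 7 1 2 4 3].

5 6 8 7 1 2 4 3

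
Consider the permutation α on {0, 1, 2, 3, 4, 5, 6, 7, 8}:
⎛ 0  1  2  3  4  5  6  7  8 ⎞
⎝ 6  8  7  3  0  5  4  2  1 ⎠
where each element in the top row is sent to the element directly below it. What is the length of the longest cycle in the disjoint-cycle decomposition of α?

Decomposing into disjoint cycles gives (0 6 4)(1 8)(2 7); the longest has length 3.

3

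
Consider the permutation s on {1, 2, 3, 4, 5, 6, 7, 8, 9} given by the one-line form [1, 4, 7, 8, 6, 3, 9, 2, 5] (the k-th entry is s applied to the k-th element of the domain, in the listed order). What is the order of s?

15

Writing s as disjoint cycles, the cycle lengths are 5, 3, 1.
Since disjoint cycles commute, ord(s) = lcm(5, 3) = 15.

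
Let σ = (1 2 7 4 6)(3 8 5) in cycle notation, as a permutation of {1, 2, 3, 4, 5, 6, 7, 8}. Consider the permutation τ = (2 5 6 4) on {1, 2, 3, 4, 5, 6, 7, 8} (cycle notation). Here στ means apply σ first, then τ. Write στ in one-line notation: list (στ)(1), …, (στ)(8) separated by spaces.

(στ)(x) = τ(σ(x)). Computing each image: τ(σ(1)) = τ(2) = 5, τ(σ(2)) = τ(7) = 7, τ(σ(3)) = τ(8) = 8, τ(σ(4)) = τ(6) = 4, τ(σ(5)) = τ(3) = 3, τ(σ(6)) = τ(1) = 1, τ(σ(7)) = τ(4) = 2, τ(σ(8)) = τ(5) = 6.
Hence στ = [5 7 8 4 3 1 2 6].

5 7 8 4 3 1 2 6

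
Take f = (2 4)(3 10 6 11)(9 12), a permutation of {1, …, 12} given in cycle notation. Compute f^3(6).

6 lies in the 4-cycle (3 10 6 11).
Stepping 3 places around the cycle: 6 → 11 → 3 → 10.

10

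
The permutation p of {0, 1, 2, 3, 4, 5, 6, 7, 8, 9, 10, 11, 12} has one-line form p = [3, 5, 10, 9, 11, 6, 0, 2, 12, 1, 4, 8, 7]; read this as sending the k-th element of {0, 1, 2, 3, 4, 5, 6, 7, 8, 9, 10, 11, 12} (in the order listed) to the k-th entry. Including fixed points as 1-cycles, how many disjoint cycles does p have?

The cycle decomposition is (0 3 9 1 5 6)(2 10 4 11 8 12 7), which has 2 cycles (counting 1-cycles).

2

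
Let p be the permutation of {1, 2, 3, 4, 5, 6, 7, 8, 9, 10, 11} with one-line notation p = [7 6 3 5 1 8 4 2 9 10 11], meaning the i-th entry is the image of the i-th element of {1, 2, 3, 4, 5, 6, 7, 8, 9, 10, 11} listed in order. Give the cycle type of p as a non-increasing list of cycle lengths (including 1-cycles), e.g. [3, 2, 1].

The disjoint cycles are (1, 7, 4, 5)(2, 6, 8)(3)(9)(10)(11), with lengths 4, 3, 1, 1, 1, 1 in non-increasing order.

[4, 3, 1, 1, 1, 1]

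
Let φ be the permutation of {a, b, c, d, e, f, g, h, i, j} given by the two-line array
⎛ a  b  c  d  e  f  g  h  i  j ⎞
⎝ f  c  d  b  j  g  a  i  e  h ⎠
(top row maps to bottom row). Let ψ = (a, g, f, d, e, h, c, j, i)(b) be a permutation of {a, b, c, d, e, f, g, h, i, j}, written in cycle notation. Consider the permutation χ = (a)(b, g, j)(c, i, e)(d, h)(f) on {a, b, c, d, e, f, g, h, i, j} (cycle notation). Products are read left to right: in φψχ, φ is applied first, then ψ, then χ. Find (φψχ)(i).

d

(φψχ)(i) = χ(ψ(φ(i))). φ(i) = e, then ψ(e) = h, then χ(h) = d, so the result is d.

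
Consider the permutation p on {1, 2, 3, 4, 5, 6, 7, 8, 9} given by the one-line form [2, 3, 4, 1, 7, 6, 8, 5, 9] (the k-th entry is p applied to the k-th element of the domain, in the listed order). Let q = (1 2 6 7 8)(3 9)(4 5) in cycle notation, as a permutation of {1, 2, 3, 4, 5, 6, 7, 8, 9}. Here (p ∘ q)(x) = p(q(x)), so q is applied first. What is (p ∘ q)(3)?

9

First apply q: q(3) = 9, then p(9) = 9. Thus (p ∘ q)(3) = 9.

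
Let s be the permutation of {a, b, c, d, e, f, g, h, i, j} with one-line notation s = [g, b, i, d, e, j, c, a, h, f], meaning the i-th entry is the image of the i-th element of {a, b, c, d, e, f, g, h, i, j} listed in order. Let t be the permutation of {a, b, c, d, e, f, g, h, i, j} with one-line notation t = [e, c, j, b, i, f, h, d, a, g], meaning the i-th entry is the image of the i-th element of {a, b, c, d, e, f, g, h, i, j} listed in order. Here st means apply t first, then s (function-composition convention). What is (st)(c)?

f

(st)(c) = s(t(c)). t(c) = j, then s(j) = f. So (st)(c) = f.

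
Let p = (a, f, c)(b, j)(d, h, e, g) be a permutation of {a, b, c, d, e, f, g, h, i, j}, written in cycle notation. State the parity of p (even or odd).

The cycle lengths are 4, 3, 2, 1.
A cycle is odd iff its length is even; p has 2 even-length cycles, so sgn(p) = (−1)^2 and p is even.

even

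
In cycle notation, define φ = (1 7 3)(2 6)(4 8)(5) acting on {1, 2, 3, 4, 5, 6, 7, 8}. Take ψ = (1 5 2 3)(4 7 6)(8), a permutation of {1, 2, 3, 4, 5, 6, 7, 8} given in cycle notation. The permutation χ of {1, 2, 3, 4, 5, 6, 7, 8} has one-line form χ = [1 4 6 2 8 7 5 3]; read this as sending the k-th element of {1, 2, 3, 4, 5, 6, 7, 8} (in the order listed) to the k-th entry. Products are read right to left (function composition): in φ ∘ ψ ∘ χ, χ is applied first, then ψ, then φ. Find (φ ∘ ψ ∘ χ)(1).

Chase 1: χ(1) = 1; ψ(1) = 5; φ(5) = 5. Hence (φ ∘ ψ ∘ χ)(1) = 5.

5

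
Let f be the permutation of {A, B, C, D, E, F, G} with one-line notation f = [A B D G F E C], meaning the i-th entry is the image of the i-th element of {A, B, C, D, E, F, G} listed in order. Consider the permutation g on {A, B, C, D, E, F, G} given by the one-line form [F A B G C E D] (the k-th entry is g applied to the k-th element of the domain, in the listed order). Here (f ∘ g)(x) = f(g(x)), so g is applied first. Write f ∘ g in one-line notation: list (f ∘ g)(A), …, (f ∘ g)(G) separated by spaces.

Chase each element through g then f: A → F → E; B → A → A; C → B → B; D → G → C; E → C → D; F → E → F; G → D → G.
So f ∘ g in one-line form is E A B C D F G.

E A B C D F G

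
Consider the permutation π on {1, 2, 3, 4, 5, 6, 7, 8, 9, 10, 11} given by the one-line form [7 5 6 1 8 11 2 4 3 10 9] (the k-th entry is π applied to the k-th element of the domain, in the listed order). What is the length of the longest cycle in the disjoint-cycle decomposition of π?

Decomposing into disjoint cycles gives (1, 7, 2, 5, 8, 4)(3, 6, 11, 9); the longest has length 6.

6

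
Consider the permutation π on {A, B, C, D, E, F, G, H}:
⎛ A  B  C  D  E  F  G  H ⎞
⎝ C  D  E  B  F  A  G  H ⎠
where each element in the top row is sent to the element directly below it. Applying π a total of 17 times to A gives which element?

Tracing A → C → … returns to A after 4 steps, so A lies in a 4-cycle (A, C, E, F).
On a 4-cycle, π^4 is the identity, so π^17 = π^1 there (17 ≡ 1 mod 4).
Advancing 1 step from A: A → C.

C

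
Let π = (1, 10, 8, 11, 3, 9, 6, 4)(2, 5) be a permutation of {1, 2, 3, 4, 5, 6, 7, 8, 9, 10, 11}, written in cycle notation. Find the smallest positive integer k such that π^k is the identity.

The disjoint cycles have lengths 8, 2, 1.
The order is lcm(8, 2) = 8.

8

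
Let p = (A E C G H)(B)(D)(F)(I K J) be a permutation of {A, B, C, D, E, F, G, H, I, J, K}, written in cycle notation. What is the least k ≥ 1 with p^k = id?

The cycle type of p is (5, 3, 1, 1, 1).
The order of p is the least common multiple of its cycle lengths: lcm(5, 3) = 15.

15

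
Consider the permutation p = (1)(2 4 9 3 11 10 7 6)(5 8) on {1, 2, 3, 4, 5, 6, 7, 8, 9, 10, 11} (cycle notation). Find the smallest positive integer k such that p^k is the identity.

The cycle type of p is (8, 2, 1).
The order is lcm(8, 2) = 8.

8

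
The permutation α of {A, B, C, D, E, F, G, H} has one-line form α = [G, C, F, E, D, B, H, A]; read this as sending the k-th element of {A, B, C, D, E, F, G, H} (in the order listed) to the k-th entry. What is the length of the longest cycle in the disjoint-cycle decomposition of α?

Decomposing into disjoint cycles gives (A G H)(B C F)(D E); the longest has length 3.

3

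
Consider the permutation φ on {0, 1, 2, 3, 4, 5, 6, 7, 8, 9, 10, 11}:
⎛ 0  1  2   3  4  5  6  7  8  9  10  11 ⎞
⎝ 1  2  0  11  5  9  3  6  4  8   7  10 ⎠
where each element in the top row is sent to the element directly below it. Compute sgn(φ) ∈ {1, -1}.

In disjoint-cycle form the cycle lengths are 5, 4, 3.
A cycle of length ℓ contributes ℓ−1 transpositions, so φ is a product of 4 + 3 + 2 = 9 transpositions — odd.

-1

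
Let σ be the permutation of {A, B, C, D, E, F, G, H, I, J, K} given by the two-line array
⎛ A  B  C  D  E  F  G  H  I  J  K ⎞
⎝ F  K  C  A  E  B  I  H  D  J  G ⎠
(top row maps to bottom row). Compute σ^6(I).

Tracing I → D → … returns to I after 7 steps, so I lies in a 7-cycle (A F B K G I D).
Advancing 6 steps from I: I → D → A → F → B → K → G.

G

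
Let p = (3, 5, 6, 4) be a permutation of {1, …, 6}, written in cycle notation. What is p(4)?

In the cycle (3, 5, 6, 4), 4 is followed by 3, so p(4) = 3.

3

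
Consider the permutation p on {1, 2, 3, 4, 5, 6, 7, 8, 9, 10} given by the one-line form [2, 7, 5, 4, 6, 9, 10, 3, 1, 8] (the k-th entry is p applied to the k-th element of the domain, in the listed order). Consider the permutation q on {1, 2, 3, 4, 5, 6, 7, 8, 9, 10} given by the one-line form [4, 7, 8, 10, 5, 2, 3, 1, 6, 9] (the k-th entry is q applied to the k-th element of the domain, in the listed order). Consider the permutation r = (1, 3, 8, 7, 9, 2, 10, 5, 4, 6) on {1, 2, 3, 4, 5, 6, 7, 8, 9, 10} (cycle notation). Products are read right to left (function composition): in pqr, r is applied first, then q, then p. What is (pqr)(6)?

Chase 6: r(6) = 1; q(1) = 4; p(4) = 4. Hence (pqr)(6) = 4.

4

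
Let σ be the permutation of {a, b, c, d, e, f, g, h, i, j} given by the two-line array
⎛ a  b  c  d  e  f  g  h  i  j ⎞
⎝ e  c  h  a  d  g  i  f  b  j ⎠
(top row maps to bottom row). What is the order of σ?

6

The disjoint-cycle form of σ has cycle lengths 6, 3, 1.
The order of σ is the least common multiple of its cycle lengths: lcm(6, 3) = 6.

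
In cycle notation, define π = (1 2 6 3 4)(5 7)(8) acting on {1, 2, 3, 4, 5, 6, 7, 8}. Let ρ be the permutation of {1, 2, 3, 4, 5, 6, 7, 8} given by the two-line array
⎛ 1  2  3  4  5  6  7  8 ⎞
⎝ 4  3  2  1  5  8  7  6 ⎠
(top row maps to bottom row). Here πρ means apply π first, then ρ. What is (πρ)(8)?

First apply π: π(8) = 8, then ρ(8) = 6. Thus (πρ)(8) = 6.

6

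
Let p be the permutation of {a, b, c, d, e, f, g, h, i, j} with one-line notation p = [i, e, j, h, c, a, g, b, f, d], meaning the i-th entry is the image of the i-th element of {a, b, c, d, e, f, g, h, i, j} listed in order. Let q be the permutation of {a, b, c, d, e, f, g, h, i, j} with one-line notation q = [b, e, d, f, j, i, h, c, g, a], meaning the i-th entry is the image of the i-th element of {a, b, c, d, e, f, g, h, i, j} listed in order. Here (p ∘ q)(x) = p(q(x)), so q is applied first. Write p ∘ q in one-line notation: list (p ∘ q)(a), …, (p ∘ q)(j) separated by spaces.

e c h a d f b j g i

Chase each element through q then p: a → b → e; b → e → c; c → d → h; d → f → a; e → j → d; f → i → f; g → h → b; h → c → j; i → g → g; j → a → i.
So p ∘ q in one-line form is e c h a d f b j g i.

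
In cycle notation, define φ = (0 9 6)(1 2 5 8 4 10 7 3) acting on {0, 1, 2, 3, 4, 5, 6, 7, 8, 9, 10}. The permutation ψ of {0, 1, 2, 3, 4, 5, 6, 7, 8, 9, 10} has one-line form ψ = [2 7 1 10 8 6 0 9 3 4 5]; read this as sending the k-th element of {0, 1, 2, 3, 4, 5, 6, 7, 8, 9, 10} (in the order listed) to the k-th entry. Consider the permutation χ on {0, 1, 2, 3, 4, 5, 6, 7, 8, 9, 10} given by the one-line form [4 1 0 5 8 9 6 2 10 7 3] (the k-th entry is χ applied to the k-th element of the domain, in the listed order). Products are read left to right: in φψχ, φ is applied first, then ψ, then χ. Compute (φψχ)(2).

6

(φψχ)(2) = χ(ψ(φ(2))). φ(2) = 5, then ψ(5) = 6, then χ(6) = 6, so the result is 6.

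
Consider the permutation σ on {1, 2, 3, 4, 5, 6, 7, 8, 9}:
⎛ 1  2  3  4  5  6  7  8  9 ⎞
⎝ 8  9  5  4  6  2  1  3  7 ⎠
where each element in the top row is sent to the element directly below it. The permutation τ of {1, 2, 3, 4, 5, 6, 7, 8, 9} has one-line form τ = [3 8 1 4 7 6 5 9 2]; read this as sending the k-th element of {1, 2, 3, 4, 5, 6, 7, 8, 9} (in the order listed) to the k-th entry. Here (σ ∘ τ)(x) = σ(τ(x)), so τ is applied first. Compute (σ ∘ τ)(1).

5

(σ ∘ τ)(1) = σ(τ(1)). τ(1) = 3, then σ(3) = 5. So (σ ∘ τ)(1) = 5.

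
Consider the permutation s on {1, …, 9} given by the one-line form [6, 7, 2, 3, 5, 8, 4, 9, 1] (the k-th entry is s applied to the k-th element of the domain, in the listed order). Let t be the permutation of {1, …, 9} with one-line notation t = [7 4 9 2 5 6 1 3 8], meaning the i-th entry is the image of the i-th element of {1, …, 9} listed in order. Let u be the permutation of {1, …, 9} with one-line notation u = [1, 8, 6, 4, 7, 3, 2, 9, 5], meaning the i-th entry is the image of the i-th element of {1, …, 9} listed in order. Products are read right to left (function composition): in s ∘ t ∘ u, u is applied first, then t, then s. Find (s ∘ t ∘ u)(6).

1

Chase 6: u(6) = 3; t(3) = 9; s(9) = 1. Hence (s ∘ t ∘ u)(6) = 1.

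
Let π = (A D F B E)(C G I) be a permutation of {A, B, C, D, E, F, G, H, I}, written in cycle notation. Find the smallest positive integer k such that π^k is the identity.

15

The cycle type of π is (5, 3, 1).
Since disjoint cycles commute, ord(π) = lcm(5, 3) = 15.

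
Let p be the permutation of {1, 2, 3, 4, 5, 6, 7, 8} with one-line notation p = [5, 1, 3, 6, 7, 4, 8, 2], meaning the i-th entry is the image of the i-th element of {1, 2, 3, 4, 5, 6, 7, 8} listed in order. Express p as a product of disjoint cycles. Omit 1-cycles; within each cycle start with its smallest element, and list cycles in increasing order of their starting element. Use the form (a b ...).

Start at 1 and follow images: 1 → 5 → 7 → 8 → 2 → 1, giving the cycle (1 5 7 8 2).
Repeating from the next unused element and collecting all non-trivial cycles gives (1 5 7 8 2)(4 6).

(1 5 7 8 2)(4 6)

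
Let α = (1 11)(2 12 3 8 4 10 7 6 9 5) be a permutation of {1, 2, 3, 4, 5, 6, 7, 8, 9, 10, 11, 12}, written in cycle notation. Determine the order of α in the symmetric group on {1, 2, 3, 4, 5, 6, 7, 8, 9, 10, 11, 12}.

The disjoint cycles have lengths 10, 2.
The order is lcm(10, 2) = 10.

10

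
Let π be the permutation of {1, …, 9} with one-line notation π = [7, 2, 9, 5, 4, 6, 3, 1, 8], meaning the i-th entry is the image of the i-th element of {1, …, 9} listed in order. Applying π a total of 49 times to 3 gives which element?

7

Tracing 3 → 9 → … returns to 3 after 5 steps, so 3 lies in a 5-cycle (1 7 3 9 8).
Powers repeat with period 5 on this cycle, and 49 mod 5 = 4, so π^49(3) = π^4(3).
Stepping 4 places around the cycle: 3 → 9 → 8 → 1 → 7.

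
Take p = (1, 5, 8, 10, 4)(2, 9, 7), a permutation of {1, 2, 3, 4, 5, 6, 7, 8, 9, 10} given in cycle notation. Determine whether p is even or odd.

even

The cycle lengths are 5, 3, 1, 1.
A cycle is odd iff its length is even; p has 0 even-length cycles, so sgn(p) = (−1)^0 and p is even.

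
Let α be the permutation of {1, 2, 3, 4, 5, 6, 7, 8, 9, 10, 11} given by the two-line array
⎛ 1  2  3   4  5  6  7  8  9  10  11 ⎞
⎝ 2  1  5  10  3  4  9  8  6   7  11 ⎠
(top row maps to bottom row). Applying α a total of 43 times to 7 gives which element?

Tracing 7 → 9 → … returns to 7 after 5 steps, so 7 lies in a 5-cycle (4 10 7 9 6).
Since the cycle has length 5, α^43 acts on it the same as α^3 (43 mod 5 = 3).
Stepping 3 places around the cycle: 7 → 9 → 6 → 4.

4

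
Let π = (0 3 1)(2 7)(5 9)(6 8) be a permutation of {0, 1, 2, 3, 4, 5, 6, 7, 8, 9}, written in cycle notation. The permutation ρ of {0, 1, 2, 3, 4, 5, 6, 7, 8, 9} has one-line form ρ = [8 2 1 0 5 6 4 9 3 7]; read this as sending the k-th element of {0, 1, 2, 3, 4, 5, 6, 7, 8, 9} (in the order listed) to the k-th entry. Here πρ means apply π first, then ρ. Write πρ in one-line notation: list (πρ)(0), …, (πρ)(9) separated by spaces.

For each element, apply π then ρ: 0 → 3 → 0; 1 → 0 → 8; 2 → 7 → 9; 3 → 1 → 2; 4 → 4 → 5; 5 → 9 → 7; 6 → 8 → 3; 7 → 2 → 1; 8 → 6 → 4; 9 → 5 → 6.
So πρ in one-line form is 0 8 9 2 5 7 3 1 4 6.

0 8 9 2 5 7 3 1 4 6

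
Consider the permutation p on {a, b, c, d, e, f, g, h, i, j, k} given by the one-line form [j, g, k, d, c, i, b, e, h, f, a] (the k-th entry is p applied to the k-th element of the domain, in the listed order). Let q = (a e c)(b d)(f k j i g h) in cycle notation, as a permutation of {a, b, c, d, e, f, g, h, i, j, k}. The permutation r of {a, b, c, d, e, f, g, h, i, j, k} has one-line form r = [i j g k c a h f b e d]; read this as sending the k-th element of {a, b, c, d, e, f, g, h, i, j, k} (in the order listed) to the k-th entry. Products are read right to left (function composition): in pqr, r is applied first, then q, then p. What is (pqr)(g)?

i

Apply the permutations in order: r(g) = h, then q(h) = f, then p(f) = i. So (pqr)(g) = i.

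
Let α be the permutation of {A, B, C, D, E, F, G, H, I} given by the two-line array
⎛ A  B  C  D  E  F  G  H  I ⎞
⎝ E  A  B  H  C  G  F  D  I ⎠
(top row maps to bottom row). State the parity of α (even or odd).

odd

In disjoint-cycle form the cycle lengths are 4, 2, 2, 1.
A cycle of length ℓ contributes ℓ−1 transpositions, so α is a product of 3 + 1 + 1 = 5 transpositions — odd.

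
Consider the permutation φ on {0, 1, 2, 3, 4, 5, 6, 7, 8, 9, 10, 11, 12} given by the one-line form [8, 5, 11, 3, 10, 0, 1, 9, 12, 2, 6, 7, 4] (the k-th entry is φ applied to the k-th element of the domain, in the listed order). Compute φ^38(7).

2

Tracing 7 → 9 → … returns to 7 after 4 steps, so 7 lies in a 4-cycle (2, 11, 7, 9).
Since the cycle has length 4, φ^38 acts on it the same as φ^2 (38 mod 4 = 2).
Stepping 2 places around the cycle: 7 → 9 → 2.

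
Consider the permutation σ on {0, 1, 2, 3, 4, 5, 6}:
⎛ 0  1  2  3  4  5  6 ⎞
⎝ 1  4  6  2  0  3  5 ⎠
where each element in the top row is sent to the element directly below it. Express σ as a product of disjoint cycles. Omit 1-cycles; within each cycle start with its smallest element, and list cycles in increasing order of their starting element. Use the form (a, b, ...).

Iterating σ from 0 gives 0 → 1 → 4 → 0; that is the 3-cycle (0, 1, 4).
Repeating from the next unused element and collecting all non-trivial cycles gives (0, 1, 4)(2, 6, 5, 3).

(0, 1, 4)(2, 6, 5, 3)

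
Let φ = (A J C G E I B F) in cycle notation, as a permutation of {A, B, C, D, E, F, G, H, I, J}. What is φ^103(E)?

G

E lies in the 8-cycle (A J C G E I B F).
On an 8-cycle, φ^8 is the identity, so φ^103 = φ^7 there (103 ≡ 7 mod 8).
Stepping 7 places around the cycle: E → I → B → F → A → J → C → G.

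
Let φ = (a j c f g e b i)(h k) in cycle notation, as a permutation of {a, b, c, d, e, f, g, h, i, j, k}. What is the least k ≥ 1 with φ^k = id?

The disjoint cycles have lengths 8, 2, 1.
The order is lcm(8, 2) = 8.

8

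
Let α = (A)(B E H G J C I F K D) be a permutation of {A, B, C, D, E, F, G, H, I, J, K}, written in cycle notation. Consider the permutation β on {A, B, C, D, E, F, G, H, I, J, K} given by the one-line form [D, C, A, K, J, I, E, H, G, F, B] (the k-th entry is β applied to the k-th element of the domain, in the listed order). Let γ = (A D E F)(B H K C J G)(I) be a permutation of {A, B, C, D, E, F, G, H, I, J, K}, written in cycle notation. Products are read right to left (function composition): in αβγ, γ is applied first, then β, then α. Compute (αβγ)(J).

(αβγ)(J) = α(β(γ(J))). γ(J) = G, then β(G) = E, then α(E) = H, so the result is H.

H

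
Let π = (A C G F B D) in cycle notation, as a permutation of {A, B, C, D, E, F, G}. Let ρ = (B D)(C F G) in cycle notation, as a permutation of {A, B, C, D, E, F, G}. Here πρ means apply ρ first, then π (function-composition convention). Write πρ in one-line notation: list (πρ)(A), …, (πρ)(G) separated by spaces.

C A B D E F G

(πρ)(x) = π(ρ(x)). Computing each image: π(ρ(A)) = π(A) = C, π(ρ(B)) = π(D) = A, π(ρ(C)) = π(F) = B, π(ρ(D)) = π(B) = D, π(ρ(E)) = π(E) = E, π(ρ(F)) = π(G) = F, π(ρ(G)) = π(C) = G.
Hence πρ = [C A B D E F G].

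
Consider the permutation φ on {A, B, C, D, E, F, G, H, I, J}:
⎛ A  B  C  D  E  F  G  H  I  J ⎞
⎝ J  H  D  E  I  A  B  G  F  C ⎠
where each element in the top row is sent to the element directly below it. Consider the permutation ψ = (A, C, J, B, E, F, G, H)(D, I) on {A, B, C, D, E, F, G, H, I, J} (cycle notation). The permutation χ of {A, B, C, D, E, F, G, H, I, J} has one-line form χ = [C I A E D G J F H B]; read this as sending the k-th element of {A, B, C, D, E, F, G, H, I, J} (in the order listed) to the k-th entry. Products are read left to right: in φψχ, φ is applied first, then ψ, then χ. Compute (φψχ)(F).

(φψχ)(F) = χ(ψ(φ(F))). φ(F) = A, then ψ(A) = C, then χ(C) = A, so the result is A.

A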